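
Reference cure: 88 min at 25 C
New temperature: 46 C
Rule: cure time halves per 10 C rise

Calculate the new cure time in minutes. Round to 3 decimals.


factor = 2^((46-25)/10) = 4.2871
t_new = 88 / 4.2871 = 20.527 min

20.527


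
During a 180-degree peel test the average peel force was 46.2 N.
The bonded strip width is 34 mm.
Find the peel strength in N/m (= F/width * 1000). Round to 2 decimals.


Peel strength = F/width * 1000
= 46.2 / 34 * 1000
= 1358.82 N/m

1358.82


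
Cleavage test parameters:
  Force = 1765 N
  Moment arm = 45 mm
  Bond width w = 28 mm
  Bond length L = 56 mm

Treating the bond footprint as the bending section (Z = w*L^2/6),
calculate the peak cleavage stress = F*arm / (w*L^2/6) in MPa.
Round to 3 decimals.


M = 1765 * 45 = 79425 N*mm
Z = 28 * 56^2 / 6 = 87808 / 6 mm^3
sigma = M / Z = 6 * 79425 / 87808 = 476550 / 87808
= 5.427 MPa

5.427


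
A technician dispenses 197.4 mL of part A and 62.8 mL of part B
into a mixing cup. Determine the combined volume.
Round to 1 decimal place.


Combined volume = 197.4 + 62.8
= 260.2 mL

260.2


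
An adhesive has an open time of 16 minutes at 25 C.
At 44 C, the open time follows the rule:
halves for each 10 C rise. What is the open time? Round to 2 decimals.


Factor = 2^((44-25)/10) = 3.7321
Open time = 16 / 3.7321 = 4.29 min

4.29


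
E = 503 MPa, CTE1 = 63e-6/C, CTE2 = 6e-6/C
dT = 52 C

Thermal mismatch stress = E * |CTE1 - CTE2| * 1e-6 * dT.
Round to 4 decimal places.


= 503 * 57e-6 * 52
= 1.4909 MPa

1.4909


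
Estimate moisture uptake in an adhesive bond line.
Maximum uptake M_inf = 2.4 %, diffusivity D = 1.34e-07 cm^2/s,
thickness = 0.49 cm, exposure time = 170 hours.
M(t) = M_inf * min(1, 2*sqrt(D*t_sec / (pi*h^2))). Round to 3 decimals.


Convert time: 170 h = 612000 s
ratio = min(1, 2*sqrt(1.34e-07*612000/(pi*0.49^2)))
= 0.659458
M(t) = 2.4 * 0.659458 = 1.583%

1.583


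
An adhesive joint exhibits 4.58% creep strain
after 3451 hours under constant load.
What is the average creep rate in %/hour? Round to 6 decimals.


Creep rate = strain / time
= 4.58 / 3451
= 0.001327 %/h

0.001327


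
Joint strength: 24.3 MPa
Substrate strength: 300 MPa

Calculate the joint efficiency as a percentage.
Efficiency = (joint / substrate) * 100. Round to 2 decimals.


Efficiency = (24.3 / 300) * 100 = 8.10%

8.10


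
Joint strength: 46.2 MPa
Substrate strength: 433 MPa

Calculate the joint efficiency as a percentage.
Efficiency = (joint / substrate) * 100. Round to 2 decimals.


Efficiency = (46.2 / 433) * 100 = 10.67%

10.67


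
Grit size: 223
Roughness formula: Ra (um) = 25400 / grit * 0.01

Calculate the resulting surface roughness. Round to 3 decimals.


Ra = 25400 / 223 * 0.01
= 1.139 um

1.139


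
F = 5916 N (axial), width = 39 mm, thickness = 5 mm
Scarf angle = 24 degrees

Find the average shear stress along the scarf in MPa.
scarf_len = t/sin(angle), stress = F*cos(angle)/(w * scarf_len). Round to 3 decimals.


scarf_len = 5/sin(24 deg) = 12.2930
cos(24 deg) = 0.913545
stress = 5916*0.913545/(39*12.2930) = 11.273 MPa

11.273


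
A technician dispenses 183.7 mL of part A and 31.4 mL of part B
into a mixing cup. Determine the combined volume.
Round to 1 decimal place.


Combined volume = 183.7 + 31.4
= 215.1 mL

215.1


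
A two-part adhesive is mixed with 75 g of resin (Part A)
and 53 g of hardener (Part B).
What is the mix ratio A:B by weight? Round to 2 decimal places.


Mix ratio = mass_A / mass_B
= 75 / 53
= 1.42

1.42


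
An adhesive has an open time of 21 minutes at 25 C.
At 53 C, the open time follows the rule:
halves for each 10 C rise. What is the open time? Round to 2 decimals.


Factor = 2^((53-25)/10) = 6.9644
Open time = 21 / 6.9644 = 3.02 min

3.02


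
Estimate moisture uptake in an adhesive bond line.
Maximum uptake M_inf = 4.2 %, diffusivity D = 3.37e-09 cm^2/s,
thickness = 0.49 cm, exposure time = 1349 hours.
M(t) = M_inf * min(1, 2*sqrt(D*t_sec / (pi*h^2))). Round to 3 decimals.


Convert time: 1349 h = 4856400 s
ratio = min(1, 2*sqrt(3.37e-09*4856400/(pi*0.49^2)))
= 0.294599
M(t) = 4.2 * 0.294599 = 1.237%

1.237


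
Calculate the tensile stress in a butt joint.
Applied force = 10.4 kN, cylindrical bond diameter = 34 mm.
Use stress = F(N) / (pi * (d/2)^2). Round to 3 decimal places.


A = pi * 17.0^2 = 907.9203 mm^2
sigma = 10400.0 / 907.9203 = 11.455 MPa

11.455


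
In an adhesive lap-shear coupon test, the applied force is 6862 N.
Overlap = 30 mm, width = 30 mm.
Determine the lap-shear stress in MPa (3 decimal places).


stress = F / (overlap * width)
= 6862 / (30 * 30)
= 7.624 MPa

7.624


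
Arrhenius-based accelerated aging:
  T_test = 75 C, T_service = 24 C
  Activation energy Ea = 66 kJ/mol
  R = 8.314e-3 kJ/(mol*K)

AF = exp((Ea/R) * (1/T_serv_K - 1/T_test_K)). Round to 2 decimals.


T_test_K = 348.15, T_serv_K = 297.15
AF = exp((66/8.314e-3) * (1/297.15 - 1/348.15))
= 50.07

50.07


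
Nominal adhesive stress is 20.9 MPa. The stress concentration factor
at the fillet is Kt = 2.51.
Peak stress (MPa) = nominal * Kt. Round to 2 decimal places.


Peak = 20.9 * 2.51 = 52.46 MPa

52.46


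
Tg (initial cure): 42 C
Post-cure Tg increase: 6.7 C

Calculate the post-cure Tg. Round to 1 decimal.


Post-cure Tg = 42 + 6.7 = 48.7 C

48.7


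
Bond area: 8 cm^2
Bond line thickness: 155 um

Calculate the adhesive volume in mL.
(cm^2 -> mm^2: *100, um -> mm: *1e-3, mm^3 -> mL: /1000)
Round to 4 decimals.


V = 8*100 * 155*1e-3 / 1000
= 0.1240 mL

0.1240


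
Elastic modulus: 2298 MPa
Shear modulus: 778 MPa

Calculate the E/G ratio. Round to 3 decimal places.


E / G = 2298 / 778 = 2.954

2.954


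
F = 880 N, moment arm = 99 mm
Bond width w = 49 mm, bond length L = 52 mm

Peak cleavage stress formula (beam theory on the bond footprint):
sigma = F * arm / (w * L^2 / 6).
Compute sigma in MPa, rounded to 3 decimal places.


sigma = (880 * 99) / (49 * 2704 / 6)
= 87120 * 6 / 132496
= 522720 / 132496
= 3.945 MPa

3.945


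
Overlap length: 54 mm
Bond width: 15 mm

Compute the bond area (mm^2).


Bond area = 54 * 15 = 810 mm^2

810


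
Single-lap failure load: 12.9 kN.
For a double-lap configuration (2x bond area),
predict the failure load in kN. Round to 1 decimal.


Failure load = 12.9 * 2 = 25.8 kN

25.8


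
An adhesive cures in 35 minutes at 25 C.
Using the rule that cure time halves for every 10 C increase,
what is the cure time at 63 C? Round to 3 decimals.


Factor = 2^((63 - 25) / 10) = 13.9288
Cure time = 35 / 13.9288
= 2.513 minutes

2.513


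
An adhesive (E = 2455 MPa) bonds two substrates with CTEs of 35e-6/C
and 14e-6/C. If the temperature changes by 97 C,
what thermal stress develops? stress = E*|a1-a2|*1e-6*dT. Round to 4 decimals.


Stress = 2455 * |35 - 14| * 1e-6 * 97
= 5.0008 MPa

5.0008


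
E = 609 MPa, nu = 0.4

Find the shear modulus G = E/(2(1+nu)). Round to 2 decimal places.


G = 609 / (2 * 1.40)
= 217.50 MPa

217.50


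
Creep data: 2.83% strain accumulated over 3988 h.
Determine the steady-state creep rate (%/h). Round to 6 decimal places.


Rate = 2.83 / 3988 = 0.000710 %/h

0.000710


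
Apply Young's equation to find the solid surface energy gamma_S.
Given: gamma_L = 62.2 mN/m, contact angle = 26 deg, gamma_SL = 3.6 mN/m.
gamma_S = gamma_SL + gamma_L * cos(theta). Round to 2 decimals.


theta_rad = 26 * pi/180 = 0.453786
gamma_S = 3.6 + 62.2 * cos(0.453786)
= 59.50 mN/m

59.50


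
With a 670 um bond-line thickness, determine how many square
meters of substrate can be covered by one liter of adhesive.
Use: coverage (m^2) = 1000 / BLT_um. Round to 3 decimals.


Coverage = 1000 / 670 = 1.493 m^2

1.493


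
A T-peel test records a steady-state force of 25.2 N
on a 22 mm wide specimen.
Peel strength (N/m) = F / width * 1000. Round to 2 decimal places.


Peel strength = 25.2 / 22 * 1000
= 1145.45 N/m

1145.45


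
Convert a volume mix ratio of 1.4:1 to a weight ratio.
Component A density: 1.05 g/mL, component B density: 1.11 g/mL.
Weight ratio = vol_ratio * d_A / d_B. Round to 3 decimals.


= 1.4 * 1.05 / 1.11 = 1.324

1.324


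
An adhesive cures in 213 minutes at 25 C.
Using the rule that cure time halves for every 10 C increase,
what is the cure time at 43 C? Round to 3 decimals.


Factor = 2^((43 - 25) / 10) = 3.4822
Cure time = 213 / 3.4822
= 61.168 minutes

61.168


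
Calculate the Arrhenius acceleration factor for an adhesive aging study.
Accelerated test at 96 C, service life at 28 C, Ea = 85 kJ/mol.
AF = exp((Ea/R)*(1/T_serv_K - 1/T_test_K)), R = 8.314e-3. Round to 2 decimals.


T_test = 369.15 K, T_serv = 301.15 K
Ea/R = 85 / 0.008314 = 10223.72
AF = exp(10223.72 * (1/301.15 - 1/369.15))
= 519.90

519.90


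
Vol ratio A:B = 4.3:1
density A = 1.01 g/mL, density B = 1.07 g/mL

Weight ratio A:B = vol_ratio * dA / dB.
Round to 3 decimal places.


Weight ratio = 4.3 * 1.01 / 1.07
= 4.059

4.059


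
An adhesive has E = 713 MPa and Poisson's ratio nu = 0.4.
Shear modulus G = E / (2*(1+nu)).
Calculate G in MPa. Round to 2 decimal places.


G = 713 / (2*(1+0.4))
= 713 / 2.80
= 254.64 MPa

254.64


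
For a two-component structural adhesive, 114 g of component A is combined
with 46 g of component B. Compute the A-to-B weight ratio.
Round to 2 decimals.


Weight ratio A:B = 114 / 46
= 2.48

2.48


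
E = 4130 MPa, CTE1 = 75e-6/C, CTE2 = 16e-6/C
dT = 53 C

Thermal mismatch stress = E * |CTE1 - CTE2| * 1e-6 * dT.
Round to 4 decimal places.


= 4130 * 59e-6 * 53
= 12.9145 MPa

12.9145


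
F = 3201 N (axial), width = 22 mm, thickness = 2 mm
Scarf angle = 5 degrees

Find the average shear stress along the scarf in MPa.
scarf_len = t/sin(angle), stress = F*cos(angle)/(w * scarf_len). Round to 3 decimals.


scarf_len = 2/sin(5 deg) = 22.9474
cos(5 deg) = 0.996195
stress = 3201*0.996195/(22*22.9474) = 6.316 MPa

6.316


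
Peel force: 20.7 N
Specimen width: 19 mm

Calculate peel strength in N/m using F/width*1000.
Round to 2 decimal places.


Peel strength = 20.7 / 19 * 1000 = 1089.47 N/m

1089.47


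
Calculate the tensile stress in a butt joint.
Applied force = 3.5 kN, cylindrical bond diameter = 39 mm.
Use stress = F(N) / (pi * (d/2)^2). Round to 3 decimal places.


A = pi * 19.5^2 = 1194.5906 mm^2
sigma = 3500.0 / 1194.5906 = 2.930 MPa

2.930


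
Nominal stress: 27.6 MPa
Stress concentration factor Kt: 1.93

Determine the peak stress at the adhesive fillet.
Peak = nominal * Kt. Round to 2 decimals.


Peak stress = 27.6 * 1.93
= 53.27 MPa

53.27


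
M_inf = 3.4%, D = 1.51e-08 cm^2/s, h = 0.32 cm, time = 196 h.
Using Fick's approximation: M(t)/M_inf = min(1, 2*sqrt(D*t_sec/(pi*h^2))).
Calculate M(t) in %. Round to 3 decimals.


t = 705600 s
ratio = min(1, 2*sqrt(1.51e-08*705600/(pi*0.1024)))
= 0.363976
M(t) = 3.4 * 0.363976 = 1.238%

1.238


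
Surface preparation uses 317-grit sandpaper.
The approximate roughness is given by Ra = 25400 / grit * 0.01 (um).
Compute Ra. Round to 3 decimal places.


Ra = 25400 / 317 * 0.01
= 254 / 317
= 0.801 um

0.801


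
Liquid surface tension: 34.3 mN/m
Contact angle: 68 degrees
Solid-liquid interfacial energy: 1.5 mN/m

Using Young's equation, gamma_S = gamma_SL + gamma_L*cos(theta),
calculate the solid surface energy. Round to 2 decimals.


gamma_S = 1.5 + 34.3 * cos(68)
= 14.35 mN/m

14.35


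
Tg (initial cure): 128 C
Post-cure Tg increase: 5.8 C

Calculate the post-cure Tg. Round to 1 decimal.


Post-cure Tg = 128 + 5.8 = 133.8 C

133.8


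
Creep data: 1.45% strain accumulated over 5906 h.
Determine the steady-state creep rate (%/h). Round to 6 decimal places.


Rate = 1.45 / 5906 = 0.000246 %/h

0.000246


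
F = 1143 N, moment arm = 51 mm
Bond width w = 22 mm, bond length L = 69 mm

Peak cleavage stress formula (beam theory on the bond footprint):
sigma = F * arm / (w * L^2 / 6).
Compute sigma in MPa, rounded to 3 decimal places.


sigma = (1143 * 51) / (22 * 4761 / 6)
= 58293 * 6 / 104742
= 349758 / 104742
= 3.339 MPa

3.339


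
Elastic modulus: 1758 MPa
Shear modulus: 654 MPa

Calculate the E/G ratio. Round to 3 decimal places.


E / G = 1758 / 654 = 2.688

2.688


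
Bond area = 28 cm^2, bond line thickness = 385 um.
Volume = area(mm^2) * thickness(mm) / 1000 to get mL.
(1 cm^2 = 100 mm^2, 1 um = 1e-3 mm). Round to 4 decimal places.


area_mm2 = 28 * 100 = 2800
blt_mm = 385 * 1e-3 = 0.385
vol_mm3 = 2800 * 0.385 = 1078.0
vol_mL = 1078.0 / 1000 = 1.0780 mL

1.0780


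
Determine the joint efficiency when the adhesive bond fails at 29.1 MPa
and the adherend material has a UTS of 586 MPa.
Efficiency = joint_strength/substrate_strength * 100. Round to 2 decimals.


Joint efficiency = 29.1 / 586 * 100
= 4.97%

4.97


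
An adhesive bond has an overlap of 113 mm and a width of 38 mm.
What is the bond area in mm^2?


Bond area = overlap * width
= 113 * 38
= 4294 mm^2

4294


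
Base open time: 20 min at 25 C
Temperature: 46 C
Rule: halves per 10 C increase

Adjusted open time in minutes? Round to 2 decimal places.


Acceleration = 2^((46-25)/10) = 4.2871
Open time = 20 / 4.2871 = 4.67 min

4.67


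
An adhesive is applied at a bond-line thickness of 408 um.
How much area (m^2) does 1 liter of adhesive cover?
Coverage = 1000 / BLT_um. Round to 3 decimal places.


Coverage = 1000 / 408 = 2.451 m^2

2.451


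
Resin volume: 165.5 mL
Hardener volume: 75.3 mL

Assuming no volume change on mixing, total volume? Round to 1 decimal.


V_total = 165.5 + 75.3 = 240.8 mL

240.8


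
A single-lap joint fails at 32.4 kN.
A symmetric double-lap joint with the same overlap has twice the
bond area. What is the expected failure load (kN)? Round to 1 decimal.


Double-lap load = 2 * 32.4 = 64.8 kN

64.8


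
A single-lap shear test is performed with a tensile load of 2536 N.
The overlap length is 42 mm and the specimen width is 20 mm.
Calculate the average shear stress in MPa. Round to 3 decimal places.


Shear stress = F / (overlap * width)
= 2536 / (42 * 20)
= 2536 / 840
= 3.019 MPa

3.019


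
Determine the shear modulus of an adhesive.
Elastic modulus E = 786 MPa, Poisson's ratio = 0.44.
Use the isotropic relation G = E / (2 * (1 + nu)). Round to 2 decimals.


G = 786 / (2*(1+0.44)) = 786 / 2.88
= 272.92 MPa

272.92


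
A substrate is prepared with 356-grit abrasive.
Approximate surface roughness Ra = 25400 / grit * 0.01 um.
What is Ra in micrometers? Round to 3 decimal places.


Ra = 25400 / 356 * 0.01 = 0.713 um

0.713


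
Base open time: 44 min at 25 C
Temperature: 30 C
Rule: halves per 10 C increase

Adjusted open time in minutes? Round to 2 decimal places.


Acceleration = 2^((30-25)/10) = 1.4142
Open time = 44 / 1.4142 = 31.11 min

31.11


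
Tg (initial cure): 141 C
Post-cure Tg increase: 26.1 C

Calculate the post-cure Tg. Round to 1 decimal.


Post-cure Tg = 141 + 26.1 = 167.1 C

167.1


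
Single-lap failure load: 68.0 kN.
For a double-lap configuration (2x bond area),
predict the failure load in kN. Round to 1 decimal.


Failure load = 68.0 * 2 = 136.0 kN

136.0


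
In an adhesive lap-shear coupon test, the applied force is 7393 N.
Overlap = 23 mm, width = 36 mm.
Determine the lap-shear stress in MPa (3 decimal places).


stress = F / (overlap * width)
= 7393 / (23 * 36)
= 8.929 MPa

8.929


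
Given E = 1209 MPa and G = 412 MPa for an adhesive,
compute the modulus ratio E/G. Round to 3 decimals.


E/G ratio = 1209 / 412 = 2.934

2.934


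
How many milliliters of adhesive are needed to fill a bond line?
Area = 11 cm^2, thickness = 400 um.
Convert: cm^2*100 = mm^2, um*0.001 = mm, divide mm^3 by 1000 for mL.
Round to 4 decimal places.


= (11 * 100) * (400 * 0.001) / 1000
= 0.4400 mL

0.4400


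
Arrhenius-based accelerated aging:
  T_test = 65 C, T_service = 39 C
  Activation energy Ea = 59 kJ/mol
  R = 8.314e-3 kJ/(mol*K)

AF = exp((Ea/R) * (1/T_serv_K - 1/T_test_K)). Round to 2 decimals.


T_test_K = 338.15, T_serv_K = 312.15
AF = exp((59/8.314e-3) * (1/312.15 - 1/338.15))
= 5.74

5.74


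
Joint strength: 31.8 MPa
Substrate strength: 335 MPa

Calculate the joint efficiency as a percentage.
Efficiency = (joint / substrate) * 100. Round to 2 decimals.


Efficiency = (31.8 / 335) * 100 = 9.49%

9.49


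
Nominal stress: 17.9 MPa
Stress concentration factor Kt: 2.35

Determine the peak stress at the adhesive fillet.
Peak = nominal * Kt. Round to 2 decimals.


Peak stress = 17.9 * 2.35
= 42.07 MPa

42.07


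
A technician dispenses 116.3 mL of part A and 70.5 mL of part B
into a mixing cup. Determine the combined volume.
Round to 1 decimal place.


Combined volume = 116.3 + 70.5
= 186.8 mL

186.8


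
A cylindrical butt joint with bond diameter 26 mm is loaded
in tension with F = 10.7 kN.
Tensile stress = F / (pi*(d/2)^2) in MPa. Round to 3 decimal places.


Area = pi * (26/2)^2 = 530.9292 mm^2
Stress = 10.7*1000 / 530.9292
= 20.153 MPa

20.153


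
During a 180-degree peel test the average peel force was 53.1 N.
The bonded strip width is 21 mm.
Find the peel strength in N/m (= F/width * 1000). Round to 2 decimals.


Peel strength = F/width * 1000
= 53.1 / 21 * 1000
= 2528.57 N/m

2528.57


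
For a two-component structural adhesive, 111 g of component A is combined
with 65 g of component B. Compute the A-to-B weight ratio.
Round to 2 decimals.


Weight ratio A:B = 111 / 65
= 1.71

1.71


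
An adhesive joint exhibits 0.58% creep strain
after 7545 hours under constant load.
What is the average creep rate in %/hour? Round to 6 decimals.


Creep rate = strain / time
= 0.58 / 7545
= 0.000077 %/h

0.000077


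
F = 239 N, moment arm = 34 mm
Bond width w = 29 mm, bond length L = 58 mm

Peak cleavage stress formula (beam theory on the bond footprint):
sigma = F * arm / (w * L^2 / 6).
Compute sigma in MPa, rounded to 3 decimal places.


sigma = (239 * 34) / (29 * 3364 / 6)
= 8126 * 6 / 97556
= 48756 / 97556
= 0.500 MPa

0.500


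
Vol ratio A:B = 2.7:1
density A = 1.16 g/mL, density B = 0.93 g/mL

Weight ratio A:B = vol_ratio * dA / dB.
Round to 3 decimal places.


Weight ratio = 2.7 * 1.16 / 0.93
= 3.368

3.368


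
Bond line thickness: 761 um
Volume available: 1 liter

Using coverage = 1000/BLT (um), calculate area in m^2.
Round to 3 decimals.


1 L = 1e6 mm^3, thickness = 761 um = 0.761 mm
Area = 1e6 / 0.761 mm^2 = (1e6 / 0.761) / 1e6 m^2 = 1000 / 761 m^2
= 1.314 m^2

1.314


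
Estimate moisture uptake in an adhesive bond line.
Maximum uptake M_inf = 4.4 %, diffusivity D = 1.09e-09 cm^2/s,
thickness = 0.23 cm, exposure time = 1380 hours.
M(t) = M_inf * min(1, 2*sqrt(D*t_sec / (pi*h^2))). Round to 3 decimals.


Convert time: 1380 h = 4968000 s
ratio = min(1, 2*sqrt(1.09e-09*4968000/(pi*0.23^2)))
= 0.361020
M(t) = 4.4 * 0.361020 = 1.588%

1.588


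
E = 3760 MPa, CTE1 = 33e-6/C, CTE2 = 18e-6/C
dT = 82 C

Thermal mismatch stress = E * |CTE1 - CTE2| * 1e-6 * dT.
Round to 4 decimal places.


= 3760 * 15e-6 * 82
= 4.6248 MPa

4.6248


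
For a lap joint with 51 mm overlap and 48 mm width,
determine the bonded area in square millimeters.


Area = 51 * 48 = 2448 mm^2

2448


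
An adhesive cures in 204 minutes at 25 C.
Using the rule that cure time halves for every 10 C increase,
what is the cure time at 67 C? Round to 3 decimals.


Factor = 2^((67 - 25) / 10) = 18.3792
Cure time = 204 / 18.3792
= 11.100 minutes

11.100


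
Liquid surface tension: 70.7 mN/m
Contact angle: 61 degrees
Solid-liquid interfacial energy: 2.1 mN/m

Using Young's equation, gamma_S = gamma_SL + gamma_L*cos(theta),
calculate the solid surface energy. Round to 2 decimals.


gamma_S = 2.1 + 70.7 * cos(61)
= 36.38 mN/m

36.38


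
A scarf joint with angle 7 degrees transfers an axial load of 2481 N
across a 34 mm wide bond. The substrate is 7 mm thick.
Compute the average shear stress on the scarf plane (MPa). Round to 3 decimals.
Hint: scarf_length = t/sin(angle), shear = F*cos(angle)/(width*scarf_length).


scarf_length = 7 / sin(7 deg) = 57.4386 mm
cos(7 deg) = 0.992546
shear stress = 2481 * 0.992546 / (34 * 57.4386)
= 1.261 MPa

1.261


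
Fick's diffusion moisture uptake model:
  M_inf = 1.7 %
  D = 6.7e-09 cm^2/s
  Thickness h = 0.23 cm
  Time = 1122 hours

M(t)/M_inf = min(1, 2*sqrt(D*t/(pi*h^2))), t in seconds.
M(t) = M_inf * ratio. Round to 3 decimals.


t_sec = 1122 * 3600 = 4039200
ratio = 2*sqrt(6.7e-09*4039200/(pi*0.23^2))
= min(1, 0.807072)
= 0.807072
M(t) = 1.7 * 0.807072 = 1.372 %

1.372


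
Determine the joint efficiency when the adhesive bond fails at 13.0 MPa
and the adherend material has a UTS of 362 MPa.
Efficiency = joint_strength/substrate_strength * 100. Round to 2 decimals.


Joint efficiency = 13.0 / 362 * 100
= 3.59%

3.59


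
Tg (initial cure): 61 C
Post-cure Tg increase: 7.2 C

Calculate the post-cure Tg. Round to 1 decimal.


Post-cure Tg = 61 + 7.2 = 68.2 C

68.2


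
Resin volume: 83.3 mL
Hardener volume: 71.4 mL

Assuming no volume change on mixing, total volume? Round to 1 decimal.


V_total = 83.3 + 71.4 = 154.7 mL

154.7


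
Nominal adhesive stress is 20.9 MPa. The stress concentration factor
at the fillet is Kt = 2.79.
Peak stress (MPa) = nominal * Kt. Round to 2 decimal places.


Peak = 20.9 * 2.79 = 58.31 MPa

58.31


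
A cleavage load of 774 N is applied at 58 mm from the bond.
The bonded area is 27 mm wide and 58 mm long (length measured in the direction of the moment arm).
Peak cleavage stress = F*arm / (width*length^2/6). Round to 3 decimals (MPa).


Moment = 774 * 58 = 44892 N*mm
Section modulus = 27 * 3364 / 6 = 90828 / 6 mm^3
Stress = 44892 / (90828 / 6) = 269352 / 90828
= 2.966 MPa

2.966


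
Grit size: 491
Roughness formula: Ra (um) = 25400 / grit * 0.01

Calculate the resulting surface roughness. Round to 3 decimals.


Ra = 25400 / 491 * 0.01
= 0.517 um

0.517


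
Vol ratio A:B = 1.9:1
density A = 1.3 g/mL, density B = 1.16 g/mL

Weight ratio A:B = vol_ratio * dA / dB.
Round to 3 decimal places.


Weight ratio = 1.9 * 1.3 / 1.16
= 2.129

2.129


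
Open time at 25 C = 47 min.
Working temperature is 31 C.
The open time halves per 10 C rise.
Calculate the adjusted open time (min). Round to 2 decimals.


factor = 2^((31 - 25) / 10) = 1.5157
ot = 47 / 1.5157 = 31.01 min

31.01


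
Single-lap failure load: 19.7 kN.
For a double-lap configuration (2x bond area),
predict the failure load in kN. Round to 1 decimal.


Failure load = 19.7 * 2 = 39.4 kN

39.4


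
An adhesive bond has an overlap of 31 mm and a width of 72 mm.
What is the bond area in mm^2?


Bond area = overlap * width
= 31 * 72
= 2232 mm^2

2232


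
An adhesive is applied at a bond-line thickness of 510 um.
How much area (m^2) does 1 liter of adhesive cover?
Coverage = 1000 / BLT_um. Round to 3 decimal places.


Coverage = 1000 / 510 = 1.961 m^2

1.961


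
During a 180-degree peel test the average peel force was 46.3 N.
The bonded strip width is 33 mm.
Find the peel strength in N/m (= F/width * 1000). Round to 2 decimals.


Peel strength = F/width * 1000
= 46.3 / 33 * 1000
= 1403.03 N/m

1403.03


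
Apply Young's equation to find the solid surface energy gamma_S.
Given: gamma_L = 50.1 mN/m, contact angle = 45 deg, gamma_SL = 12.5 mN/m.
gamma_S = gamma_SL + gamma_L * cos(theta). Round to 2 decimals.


theta_rad = 45 * pi/180 = 0.785398
gamma_S = 12.5 + 50.1 * cos(0.785398)
= 47.93 mN/m

47.93


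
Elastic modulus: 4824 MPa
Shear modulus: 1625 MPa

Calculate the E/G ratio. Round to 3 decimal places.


E / G = 4824 / 1625 = 2.969

2.969


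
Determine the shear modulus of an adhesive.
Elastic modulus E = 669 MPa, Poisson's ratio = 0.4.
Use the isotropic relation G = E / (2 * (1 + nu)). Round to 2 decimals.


G = 669 / (2*(1+0.4)) = 669 / 2.80
= 238.93 MPa

238.93


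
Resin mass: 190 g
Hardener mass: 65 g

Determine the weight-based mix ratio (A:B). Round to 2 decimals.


Ratio = 190 / 65 = 2.92

2.92


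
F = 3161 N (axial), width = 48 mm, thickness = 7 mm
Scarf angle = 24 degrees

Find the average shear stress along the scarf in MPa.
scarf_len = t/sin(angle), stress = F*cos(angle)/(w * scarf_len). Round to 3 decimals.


scarf_len = 7/sin(24 deg) = 17.2102
cos(24 deg) = 0.913545
stress = 3161*0.913545/(48*17.2102) = 3.496 MPa

3.496


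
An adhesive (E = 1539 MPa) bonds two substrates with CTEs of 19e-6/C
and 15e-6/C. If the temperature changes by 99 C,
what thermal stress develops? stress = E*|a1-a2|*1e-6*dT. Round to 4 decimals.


Stress = 1539 * |19 - 15| * 1e-6 * 99
= 0.6094 MPa

0.6094


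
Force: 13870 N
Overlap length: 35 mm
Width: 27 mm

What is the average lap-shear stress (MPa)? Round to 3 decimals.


Average shear stress = F / (overlap * width)
= 13870 / (35 * 27)
= 14.677 MPa

14.677


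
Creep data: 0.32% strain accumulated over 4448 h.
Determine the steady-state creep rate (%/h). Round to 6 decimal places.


Rate = 0.32 / 4448 = 0.000072 %/h

0.000072


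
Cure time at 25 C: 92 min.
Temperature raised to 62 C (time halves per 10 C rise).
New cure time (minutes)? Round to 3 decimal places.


Acceleration factor = 2^(37/10) = 12.9960
New time = 92 / 12.9960 = 7.079 min

7.079


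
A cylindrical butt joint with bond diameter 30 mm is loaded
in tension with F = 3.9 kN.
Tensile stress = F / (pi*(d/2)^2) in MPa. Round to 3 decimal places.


Area = pi * (30/2)^2 = 706.8583 mm^2
Stress = 3.9*1000 / 706.8583
= 5.517 MPa

5.517


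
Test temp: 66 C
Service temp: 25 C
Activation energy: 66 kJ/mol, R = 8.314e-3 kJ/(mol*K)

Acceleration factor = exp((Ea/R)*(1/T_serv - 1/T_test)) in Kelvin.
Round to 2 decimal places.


AF = exp((66/0.008314)*(1/298.15 - 1/339.15))
= 25.00

25.00


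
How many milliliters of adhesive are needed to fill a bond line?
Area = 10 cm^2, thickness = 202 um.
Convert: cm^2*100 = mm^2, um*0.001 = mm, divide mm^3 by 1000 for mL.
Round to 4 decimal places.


= (10 * 100) * (202 * 0.001) / 1000
= 0.2020 mL

0.2020


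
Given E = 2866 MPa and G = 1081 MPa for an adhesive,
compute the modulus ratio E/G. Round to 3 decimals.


E/G ratio = 2866 / 1081 = 2.651

2.651


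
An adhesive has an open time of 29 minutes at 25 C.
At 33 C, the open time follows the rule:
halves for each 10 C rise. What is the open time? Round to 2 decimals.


Factor = 2^((33-25)/10) = 1.7411
Open time = 29 / 1.7411 = 16.66 min

16.66


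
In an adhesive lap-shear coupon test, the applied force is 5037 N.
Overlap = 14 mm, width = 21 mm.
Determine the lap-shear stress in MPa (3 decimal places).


stress = F / (overlap * width)
= 5037 / (14 * 21)
= 17.133 MPa

17.133


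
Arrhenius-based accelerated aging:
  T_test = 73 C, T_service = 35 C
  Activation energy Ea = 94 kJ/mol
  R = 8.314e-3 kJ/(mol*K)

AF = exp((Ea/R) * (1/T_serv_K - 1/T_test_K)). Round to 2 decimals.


T_test_K = 346.15, T_serv_K = 308.15
AF = exp((94/8.314e-3) * (1/308.15 - 1/346.15))
= 56.14

56.14


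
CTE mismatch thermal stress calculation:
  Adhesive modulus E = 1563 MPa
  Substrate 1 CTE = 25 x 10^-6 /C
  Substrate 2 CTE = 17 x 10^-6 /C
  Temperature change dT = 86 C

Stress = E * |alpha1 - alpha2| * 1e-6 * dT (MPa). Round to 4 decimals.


delta_alpha = |25 - 17| = 8 x 10^-6/C
Stress = 1563 * 8e-6 * 86
= 1.0753 MPa

1.0753


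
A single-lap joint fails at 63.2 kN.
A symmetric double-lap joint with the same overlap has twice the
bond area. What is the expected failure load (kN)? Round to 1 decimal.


Double-lap load = 2 * 63.2 = 126.4 kN

126.4


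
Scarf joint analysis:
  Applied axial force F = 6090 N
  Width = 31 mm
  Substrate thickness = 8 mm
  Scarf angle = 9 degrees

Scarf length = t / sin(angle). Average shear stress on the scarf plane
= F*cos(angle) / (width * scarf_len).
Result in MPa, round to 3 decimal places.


Scarf length = 8 / sin(9 deg) = 51.1396 mm
cos(9 deg) = 0.987688
Shear = 6090 * 0.987688 / (31 * 51.1396)
= 3.794 MPa

3.794


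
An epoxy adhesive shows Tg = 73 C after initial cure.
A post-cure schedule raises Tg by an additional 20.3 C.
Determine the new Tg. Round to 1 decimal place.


New Tg = 73 + 20.3
= 93.3 C

93.3


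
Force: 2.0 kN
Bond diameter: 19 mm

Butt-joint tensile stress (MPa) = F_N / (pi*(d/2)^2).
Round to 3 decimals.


F_N = 2.0 * 1000 = 2000.0 N
A = pi*(9.5)^2 = 283.5287 mm^2
stress = 2000.0 / 283.5287 = 7.054 MPa

7.054


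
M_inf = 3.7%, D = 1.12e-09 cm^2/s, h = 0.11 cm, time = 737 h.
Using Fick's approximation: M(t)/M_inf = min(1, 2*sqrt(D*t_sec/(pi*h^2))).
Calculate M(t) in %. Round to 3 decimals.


t = 2653200 s
ratio = min(1, 2*sqrt(1.12e-09*2653200/(pi*0.0121)))
= 0.559186
M(t) = 3.7 * 0.559186 = 2.069%

2.069


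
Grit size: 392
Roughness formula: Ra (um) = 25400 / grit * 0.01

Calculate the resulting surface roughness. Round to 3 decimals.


Ra = 25400 / 392 * 0.01
= 0.648 um

0.648


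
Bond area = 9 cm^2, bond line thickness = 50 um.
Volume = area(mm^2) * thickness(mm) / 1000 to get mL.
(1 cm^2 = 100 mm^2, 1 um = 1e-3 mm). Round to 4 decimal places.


area_mm2 = 9 * 100 = 900
blt_mm = 50 * 1e-3 = 0.05
vol_mm3 = 900 * 0.05 = 45.0
vol_mL = 45.0 / 1000 = 0.0450 mL

0.0450


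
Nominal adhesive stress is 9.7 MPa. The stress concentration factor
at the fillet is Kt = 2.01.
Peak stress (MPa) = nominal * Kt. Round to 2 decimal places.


Peak = 9.7 * 2.01 = 19.50 MPa

19.50


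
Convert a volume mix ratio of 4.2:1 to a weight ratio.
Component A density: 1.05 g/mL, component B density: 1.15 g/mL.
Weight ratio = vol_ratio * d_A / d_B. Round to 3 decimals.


= 4.2 * 1.05 / 1.15 = 3.835

3.835


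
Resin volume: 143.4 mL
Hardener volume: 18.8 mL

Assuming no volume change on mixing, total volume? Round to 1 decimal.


V_total = 143.4 + 18.8 = 162.2 mL

162.2


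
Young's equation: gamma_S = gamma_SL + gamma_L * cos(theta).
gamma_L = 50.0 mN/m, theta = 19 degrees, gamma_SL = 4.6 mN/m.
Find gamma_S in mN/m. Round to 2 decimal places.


cos(19 deg) = 0.945519
gamma_S = 4.6 + 50.0 * 0.945519
= 51.88 mN/m

51.88


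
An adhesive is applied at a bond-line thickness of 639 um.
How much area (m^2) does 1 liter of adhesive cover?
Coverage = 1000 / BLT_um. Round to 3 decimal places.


Coverage = 1000 / 639 = 1.565 m^2

1.565


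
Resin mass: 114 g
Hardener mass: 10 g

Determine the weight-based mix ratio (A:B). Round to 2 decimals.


Ratio = 114 / 10 = 11.40

11.40


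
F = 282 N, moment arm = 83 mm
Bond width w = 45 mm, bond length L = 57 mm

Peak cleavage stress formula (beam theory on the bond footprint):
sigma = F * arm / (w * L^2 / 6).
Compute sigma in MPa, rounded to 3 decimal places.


sigma = (282 * 83) / (45 * 3249 / 6)
= 23406 * 6 / 146205
= 140436 / 146205
= 0.961 MPa

0.961


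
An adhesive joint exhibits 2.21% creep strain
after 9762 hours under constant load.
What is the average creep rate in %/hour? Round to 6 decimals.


Creep rate = strain / time
= 2.21 / 9762
= 0.000226 %/h

0.000226


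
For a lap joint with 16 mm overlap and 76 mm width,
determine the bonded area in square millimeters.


Area = 16 * 76 = 1216 mm^2

1216


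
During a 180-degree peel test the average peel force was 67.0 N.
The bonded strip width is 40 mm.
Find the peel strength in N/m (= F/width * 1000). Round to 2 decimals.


Peel strength = F/width * 1000
= 67.0 / 40 * 1000
= 1675.00 N/m

1675.00


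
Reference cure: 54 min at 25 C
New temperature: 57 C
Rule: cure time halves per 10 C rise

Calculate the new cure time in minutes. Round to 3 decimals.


factor = 2^((57-25)/10) = 9.1896
t_new = 54 / 9.1896 = 5.876 min

5.876


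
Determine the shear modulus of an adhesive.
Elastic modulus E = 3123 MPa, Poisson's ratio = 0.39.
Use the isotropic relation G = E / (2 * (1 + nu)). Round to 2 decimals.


G = 3123 / (2*(1+0.39)) = 3123 / 2.78
= 1123.38 MPa

1123.38


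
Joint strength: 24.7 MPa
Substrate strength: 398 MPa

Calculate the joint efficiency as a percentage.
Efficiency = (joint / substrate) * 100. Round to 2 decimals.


Efficiency = (24.7 / 398) * 100 = 6.21%

6.21


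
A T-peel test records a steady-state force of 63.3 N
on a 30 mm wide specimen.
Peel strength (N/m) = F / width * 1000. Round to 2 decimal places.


Peel strength = 63.3 / 30 * 1000
= 2110.00 N/m

2110.00


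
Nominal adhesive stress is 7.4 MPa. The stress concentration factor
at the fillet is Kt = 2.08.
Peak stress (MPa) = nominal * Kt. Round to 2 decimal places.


Peak = 7.4 * 2.08 = 15.39 MPa

15.39


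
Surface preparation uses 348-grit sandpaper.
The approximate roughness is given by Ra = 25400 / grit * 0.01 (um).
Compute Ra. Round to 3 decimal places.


Ra = 25400 / 348 * 0.01
= 254 / 348
= 0.730 um

0.730


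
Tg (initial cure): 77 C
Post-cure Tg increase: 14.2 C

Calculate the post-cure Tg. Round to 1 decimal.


Post-cure Tg = 77 + 14.2 = 91.2 C

91.2


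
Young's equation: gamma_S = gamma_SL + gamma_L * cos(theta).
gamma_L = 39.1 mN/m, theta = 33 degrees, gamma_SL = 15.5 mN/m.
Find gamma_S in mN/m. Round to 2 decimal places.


cos(33 deg) = 0.838671
gamma_S = 15.5 + 39.1 * 0.838671
= 48.29 mN/m

48.29


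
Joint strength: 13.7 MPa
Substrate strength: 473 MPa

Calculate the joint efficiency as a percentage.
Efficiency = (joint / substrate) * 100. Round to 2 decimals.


Efficiency = (13.7 / 473) * 100 = 2.90%

2.90


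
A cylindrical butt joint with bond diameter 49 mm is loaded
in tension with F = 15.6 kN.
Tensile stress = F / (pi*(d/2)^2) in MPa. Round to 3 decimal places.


Area = pi * (49/2)^2 = 1885.7410 mm^2
Stress = 15.6*1000 / 1885.7410
= 8.273 MPa

8.273


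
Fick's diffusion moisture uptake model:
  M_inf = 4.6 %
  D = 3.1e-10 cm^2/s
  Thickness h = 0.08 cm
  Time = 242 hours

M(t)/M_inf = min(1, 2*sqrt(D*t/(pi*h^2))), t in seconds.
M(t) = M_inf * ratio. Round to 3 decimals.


t_sec = 242 * 3600 = 871200
ratio = 2*sqrt(3.1e-10*871200/(pi*0.08^2))
= min(1, 0.231795)
= 0.231795
M(t) = 4.6 * 0.231795 = 1.066 %

1.066


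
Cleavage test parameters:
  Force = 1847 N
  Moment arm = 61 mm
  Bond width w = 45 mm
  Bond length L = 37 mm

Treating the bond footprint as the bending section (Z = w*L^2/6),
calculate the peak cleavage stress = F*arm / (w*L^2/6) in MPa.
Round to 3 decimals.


M = 1847 * 61 = 112667 N*mm
Z = 45 * 37^2 / 6 = 61605 / 6 mm^3
sigma = M / Z = 6 * 112667 / 61605 = 676002 / 61605
= 10.973 MPa

10.973


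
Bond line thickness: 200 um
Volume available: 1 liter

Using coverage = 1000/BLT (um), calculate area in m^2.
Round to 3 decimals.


1 L = 1e6 mm^3, thickness = 200 um = 0.2 mm
Area = 1e6 / 0.2 mm^2 = (1e6 / 0.2) / 1e6 m^2 = 1000 / 200 m^2
= 5.000 m^2

5.000


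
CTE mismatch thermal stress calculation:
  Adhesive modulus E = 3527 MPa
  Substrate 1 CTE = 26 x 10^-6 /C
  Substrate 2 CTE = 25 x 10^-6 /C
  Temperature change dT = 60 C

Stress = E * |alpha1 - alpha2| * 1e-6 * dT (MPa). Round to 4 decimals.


delta_alpha = |26 - 25| = 1 x 10^-6/C
Stress = 3527 * 1e-6 * 60
= 0.2116 MPa

0.2116


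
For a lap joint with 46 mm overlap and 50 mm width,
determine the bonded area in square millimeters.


Area = 46 * 50 = 2300 mm^2

2300


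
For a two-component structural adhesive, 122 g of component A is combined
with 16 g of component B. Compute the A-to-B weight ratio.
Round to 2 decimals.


Weight ratio A:B = 122 / 16
= 7.63

7.63


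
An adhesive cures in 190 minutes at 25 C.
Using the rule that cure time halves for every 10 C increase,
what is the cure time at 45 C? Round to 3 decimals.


Factor = 2^((45 - 25) / 10) = 4.0000
Cure time = 190 / 4.0000
= 47.500 minutes

47.500


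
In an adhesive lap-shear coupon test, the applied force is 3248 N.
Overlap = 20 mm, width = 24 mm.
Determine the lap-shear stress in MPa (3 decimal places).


stress = F / (overlap * width)
= 3248 / (20 * 24)
= 6.767 MPa

6.767


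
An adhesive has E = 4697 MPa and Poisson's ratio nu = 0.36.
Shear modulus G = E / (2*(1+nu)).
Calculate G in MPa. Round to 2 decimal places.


G = 4697 / (2*(1+0.36))
= 4697 / 2.72
= 1726.84 MPa

1726.84


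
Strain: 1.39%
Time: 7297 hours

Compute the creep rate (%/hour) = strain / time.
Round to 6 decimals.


Creep rate = 1.39 / 7297
= 0.000190 %/h

0.000190


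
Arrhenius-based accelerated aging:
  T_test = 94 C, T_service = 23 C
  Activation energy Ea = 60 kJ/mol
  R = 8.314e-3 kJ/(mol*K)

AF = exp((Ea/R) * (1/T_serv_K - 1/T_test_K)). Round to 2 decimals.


T_test_K = 367.15, T_serv_K = 296.15
AF = exp((60/8.314e-3) * (1/296.15 - 1/367.15))
= 111.32

111.32


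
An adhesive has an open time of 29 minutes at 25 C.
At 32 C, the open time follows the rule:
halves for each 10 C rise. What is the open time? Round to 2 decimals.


Factor = 2^((32-25)/10) = 1.6245
Open time = 29 / 1.6245 = 17.85 min

17.85


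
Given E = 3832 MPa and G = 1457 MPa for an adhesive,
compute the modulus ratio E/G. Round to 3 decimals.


E/G ratio = 3832 / 1457 = 2.630

2.630


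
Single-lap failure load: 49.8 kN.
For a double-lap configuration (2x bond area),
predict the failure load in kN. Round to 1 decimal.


Failure load = 49.8 * 2 = 99.6 kN

99.6


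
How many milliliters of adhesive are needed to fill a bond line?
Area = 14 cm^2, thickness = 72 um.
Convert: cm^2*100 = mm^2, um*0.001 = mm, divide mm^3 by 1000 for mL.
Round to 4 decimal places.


= (14 * 100) * (72 * 0.001) / 1000
= 0.1008 mL

0.1008


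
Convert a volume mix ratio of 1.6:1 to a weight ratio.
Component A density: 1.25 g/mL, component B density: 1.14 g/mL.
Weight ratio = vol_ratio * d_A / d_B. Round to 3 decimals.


= 1.6 * 1.25 / 1.14 = 1.754

1.754


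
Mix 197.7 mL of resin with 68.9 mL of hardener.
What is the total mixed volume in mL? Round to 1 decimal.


Total = 197.7 + 68.9 = 266.6 mL

266.6


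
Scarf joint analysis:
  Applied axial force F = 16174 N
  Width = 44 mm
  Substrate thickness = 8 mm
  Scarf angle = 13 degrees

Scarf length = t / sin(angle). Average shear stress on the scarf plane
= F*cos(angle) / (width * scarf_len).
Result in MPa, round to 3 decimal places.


Scarf length = 8 / sin(13 deg) = 35.5633 mm
cos(13 deg) = 0.974370
Shear = 16174 * 0.974370 / (44 * 35.5633)
= 10.071 MPa

10.071


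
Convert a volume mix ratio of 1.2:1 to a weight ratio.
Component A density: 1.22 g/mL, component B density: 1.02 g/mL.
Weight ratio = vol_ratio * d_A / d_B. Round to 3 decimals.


= 1.2 * 1.22 / 1.02 = 1.435

1.435


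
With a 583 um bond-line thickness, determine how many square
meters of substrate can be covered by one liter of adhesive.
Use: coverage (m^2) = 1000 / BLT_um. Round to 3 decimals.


Coverage = 1000 / 583 = 1.715 m^2

1.715


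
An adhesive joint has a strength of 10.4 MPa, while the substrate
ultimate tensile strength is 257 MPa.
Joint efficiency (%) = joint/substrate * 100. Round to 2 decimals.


Efficiency = 10.4 / 257 * 100
= 4.05%

4.05


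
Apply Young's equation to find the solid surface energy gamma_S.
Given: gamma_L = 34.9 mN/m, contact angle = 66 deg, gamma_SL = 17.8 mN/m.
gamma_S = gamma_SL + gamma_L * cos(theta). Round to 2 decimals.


theta_rad = 66 * pi/180 = 1.151917
gamma_S = 17.8 + 34.9 * cos(1.151917)
= 32.00 mN/m

32.00


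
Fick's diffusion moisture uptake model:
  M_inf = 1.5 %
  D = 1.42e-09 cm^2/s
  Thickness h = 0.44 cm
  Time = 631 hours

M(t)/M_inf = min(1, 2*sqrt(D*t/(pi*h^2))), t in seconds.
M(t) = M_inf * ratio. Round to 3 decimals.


t_sec = 631 * 3600 = 2271600
ratio = 2*sqrt(1.42e-09*2271600/(pi*0.44^2))
= min(1, 0.145651)
= 0.145651
M(t) = 1.5 * 0.145651 = 0.218 %

0.218


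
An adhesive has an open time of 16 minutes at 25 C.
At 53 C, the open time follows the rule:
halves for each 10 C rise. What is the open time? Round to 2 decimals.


Factor = 2^((53-25)/10) = 6.9644
Open time = 16 / 6.9644 = 2.30 min

2.30
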